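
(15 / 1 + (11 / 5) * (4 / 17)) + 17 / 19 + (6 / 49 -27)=-828161 / 79135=-10.47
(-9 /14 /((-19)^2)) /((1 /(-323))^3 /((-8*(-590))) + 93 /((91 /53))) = -25774973640 /783986137962869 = -0.00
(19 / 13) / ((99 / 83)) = 1577 / 1287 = 1.23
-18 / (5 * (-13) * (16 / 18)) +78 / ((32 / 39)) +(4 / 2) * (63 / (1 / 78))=10320309 / 1040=9923.37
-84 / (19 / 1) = -84 / 19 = -4.42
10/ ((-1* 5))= -2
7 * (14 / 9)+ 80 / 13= 1994 / 117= 17.04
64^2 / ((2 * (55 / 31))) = 63488 / 55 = 1154.33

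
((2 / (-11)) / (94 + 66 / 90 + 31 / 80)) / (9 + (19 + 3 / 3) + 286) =-32 / 5273499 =-0.00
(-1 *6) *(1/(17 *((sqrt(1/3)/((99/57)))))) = -198 *sqrt(3)/323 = -1.06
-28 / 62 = -14 / 31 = -0.45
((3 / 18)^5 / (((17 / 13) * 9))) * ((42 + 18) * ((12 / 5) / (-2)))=-13 / 16524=-0.00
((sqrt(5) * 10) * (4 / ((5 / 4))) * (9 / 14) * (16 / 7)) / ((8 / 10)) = 2880 * sqrt(5) / 49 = 131.43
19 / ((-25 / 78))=-1482 / 25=-59.28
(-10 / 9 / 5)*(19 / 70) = -19 / 315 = -0.06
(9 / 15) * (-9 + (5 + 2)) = -6 / 5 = -1.20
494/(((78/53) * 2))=167.83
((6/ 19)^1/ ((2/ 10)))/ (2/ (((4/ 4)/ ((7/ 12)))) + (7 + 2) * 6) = 180/ 6289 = 0.03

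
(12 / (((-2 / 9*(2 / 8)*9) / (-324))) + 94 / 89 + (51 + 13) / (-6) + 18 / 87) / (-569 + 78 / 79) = -13.67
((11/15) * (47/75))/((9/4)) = 2068/10125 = 0.20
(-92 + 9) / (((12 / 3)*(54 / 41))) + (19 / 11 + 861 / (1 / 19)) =38835655 / 2376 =16344.97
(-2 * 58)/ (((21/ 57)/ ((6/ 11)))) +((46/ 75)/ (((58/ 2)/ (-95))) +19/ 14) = -11548561/ 66990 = -172.39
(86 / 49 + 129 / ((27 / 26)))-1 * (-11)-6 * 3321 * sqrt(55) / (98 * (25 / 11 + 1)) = 60407 / 441-12177 * sqrt(55) / 196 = -323.77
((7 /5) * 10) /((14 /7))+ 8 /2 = 11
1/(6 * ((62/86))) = 43/186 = 0.23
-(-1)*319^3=32461759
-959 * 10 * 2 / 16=-4795 / 4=-1198.75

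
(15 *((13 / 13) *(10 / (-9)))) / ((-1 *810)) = 5 / 243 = 0.02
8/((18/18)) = 8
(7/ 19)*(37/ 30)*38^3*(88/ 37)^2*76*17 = 101133046784/ 555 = 182221705.92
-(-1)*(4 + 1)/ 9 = 5/ 9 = 0.56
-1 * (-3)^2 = -9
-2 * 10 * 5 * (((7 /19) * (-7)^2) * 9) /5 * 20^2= -24696000 /19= -1299789.47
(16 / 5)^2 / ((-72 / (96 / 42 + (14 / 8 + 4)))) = -8 / 7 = -1.14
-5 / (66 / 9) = -15 / 22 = -0.68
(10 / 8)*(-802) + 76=-1853 / 2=-926.50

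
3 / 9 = 1 / 3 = 0.33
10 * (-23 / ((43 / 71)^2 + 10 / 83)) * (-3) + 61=100378189 / 67959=1477.04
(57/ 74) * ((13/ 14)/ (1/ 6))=2223/ 518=4.29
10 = 10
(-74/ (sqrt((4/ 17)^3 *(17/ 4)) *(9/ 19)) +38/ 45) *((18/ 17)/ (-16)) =59679/ 1360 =43.88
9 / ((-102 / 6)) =-9 / 17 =-0.53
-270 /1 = -270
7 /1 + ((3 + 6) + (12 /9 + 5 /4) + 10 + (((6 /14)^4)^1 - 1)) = 795703 /28812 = 27.62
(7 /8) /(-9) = -7 /72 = -0.10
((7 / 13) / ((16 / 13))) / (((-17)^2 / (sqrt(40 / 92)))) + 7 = 7 * sqrt(230) / 106352 + 7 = 7.00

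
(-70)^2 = 4900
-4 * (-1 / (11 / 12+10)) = 48 / 131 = 0.37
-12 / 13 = -0.92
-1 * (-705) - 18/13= 9147/13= 703.62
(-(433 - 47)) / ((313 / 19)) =-7334 / 313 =-23.43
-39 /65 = -3 /5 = -0.60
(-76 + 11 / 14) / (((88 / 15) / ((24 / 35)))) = -9477 / 1078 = -8.79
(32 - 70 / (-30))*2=206 / 3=68.67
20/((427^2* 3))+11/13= 6017117/7110831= 0.85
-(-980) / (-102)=-490 / 51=-9.61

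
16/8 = 2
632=632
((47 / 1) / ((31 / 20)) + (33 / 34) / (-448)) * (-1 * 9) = -128853513 / 472192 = -272.88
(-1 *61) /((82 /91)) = -5551 /82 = -67.70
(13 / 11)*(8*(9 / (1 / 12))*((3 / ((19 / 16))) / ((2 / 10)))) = 2695680 / 209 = 12897.99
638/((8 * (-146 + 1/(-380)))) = -30305/55481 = -0.55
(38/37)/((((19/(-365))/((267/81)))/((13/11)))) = -844610/10989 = -76.86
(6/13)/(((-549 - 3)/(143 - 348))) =205/1196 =0.17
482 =482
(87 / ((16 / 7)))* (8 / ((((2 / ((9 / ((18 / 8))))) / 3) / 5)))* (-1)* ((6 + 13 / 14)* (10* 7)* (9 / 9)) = -4430475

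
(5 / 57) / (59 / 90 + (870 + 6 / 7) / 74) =38850 / 5502419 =0.01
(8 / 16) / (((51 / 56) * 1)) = 28 / 51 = 0.55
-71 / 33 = -2.15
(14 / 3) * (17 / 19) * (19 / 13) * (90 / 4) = 1785 / 13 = 137.31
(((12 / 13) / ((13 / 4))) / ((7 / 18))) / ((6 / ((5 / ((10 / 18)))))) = 1296 / 1183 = 1.10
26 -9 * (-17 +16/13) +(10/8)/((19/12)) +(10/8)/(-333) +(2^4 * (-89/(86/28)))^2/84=1659305320357/608328396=2727.65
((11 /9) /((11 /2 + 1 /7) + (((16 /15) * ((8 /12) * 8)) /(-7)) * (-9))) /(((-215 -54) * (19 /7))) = -5390 /41721093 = -0.00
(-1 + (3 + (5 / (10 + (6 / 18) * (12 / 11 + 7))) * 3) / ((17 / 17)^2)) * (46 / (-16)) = -30659 / 3352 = -9.15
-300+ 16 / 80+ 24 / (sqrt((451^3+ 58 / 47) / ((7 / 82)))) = -1499 / 5+ 4 * sqrt(116315405681790) / 58923711085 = -299.80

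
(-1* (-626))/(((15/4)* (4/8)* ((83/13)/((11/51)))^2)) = 102408592/268774335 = 0.38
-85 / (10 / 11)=-187 / 2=-93.50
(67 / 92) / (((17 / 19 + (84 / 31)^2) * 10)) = 1223353 / 138368920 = 0.01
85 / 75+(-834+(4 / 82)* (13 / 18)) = -1536574 / 1845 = -832.83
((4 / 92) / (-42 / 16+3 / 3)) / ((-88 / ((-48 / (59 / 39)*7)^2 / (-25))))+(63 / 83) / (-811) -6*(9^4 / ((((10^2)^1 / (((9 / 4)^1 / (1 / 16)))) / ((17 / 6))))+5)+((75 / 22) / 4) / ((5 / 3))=-476431282907885829 / 11856417581800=-40183.41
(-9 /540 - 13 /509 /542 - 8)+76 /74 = -6.99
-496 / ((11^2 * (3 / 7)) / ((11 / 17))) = -3472 / 561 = -6.19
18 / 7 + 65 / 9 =617 / 63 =9.79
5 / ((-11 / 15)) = -75 / 11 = -6.82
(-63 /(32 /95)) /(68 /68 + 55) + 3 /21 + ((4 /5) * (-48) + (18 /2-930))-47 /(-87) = -749942483 /779520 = -962.06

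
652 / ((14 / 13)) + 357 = 6737 / 7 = 962.43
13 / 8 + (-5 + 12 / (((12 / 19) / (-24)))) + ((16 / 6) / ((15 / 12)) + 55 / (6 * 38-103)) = -274081 / 600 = -456.80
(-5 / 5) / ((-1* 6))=1 / 6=0.17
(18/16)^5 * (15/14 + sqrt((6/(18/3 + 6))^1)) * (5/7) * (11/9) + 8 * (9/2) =360855 * sqrt(2)/458752 + 121018329/3211264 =38.80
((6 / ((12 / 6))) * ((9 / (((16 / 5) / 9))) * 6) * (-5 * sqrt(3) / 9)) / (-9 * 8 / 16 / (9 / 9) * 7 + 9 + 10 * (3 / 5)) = 675 * sqrt(3) / 44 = 26.57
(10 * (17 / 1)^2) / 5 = 578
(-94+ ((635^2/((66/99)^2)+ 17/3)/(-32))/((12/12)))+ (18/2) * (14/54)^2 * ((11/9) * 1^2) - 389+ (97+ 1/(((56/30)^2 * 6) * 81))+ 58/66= -28736.32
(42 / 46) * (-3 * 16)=-1008 / 23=-43.83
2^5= 32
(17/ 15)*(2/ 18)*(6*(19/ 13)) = 646/ 585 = 1.10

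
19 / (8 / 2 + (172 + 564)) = 19 / 740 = 0.03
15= 15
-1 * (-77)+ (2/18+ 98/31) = 22396/279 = 80.27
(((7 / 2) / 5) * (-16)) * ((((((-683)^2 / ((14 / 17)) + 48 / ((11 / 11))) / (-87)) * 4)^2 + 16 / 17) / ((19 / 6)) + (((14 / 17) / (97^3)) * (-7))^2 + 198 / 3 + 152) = -969087344030663380990004270896 / 403893760587847099395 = -2399362007.03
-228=-228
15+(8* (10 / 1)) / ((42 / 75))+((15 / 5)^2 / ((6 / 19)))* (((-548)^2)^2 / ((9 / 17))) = 101951307679603 / 21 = 4854824175219.19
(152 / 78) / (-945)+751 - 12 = 27235769 / 36855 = 739.00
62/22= 31/11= 2.82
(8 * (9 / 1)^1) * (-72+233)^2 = 1866312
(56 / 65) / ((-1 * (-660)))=14 / 10725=0.00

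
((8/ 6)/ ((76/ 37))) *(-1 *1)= -37/ 57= -0.65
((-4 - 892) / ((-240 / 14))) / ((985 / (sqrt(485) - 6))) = -1568 / 4925 + 784*sqrt(485) / 14775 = 0.85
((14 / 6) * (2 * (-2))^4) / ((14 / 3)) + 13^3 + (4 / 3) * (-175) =2091.67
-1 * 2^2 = -4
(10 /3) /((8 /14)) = 35 /6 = 5.83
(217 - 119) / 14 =7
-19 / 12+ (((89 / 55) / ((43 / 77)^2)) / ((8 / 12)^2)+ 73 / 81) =16463857 / 1497690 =10.99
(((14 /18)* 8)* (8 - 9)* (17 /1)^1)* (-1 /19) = 952 /171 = 5.57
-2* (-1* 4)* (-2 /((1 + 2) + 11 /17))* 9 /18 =-2.19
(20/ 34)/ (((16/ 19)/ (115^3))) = 144483125/ 136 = 1062375.92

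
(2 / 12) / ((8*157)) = 1 / 7536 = 0.00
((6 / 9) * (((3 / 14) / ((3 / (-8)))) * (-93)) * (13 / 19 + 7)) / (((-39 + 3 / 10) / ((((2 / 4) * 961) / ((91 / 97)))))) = -16876005680 / 4683861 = -3603.01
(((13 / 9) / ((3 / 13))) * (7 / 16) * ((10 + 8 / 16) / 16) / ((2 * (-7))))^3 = -1655595487 / 782757789696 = -0.00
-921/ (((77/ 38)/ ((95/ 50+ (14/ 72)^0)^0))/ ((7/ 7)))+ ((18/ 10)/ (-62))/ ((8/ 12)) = -21700839/ 47740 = -454.56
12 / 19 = 0.63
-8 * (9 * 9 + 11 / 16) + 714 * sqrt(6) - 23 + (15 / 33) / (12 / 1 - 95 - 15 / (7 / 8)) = -10433053 / 15422 + 714 * sqrt(6) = 1072.43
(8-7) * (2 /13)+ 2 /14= 27 /91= 0.30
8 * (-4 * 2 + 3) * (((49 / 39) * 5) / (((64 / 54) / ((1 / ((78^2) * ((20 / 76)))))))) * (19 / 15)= -17689 / 105456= -0.17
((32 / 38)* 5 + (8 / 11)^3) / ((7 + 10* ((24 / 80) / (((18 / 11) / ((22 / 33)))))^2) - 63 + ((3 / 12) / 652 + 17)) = -122743537920 / 1037738439419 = -0.12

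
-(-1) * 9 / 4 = 9 / 4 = 2.25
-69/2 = -34.50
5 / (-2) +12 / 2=7 / 2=3.50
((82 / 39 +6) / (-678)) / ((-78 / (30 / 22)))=395 / 1890603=0.00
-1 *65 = -65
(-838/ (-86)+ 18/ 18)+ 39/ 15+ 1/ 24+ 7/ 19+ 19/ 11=16695919/ 1078440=15.48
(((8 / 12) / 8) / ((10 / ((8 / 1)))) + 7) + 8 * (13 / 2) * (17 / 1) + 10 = 13516 / 15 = 901.07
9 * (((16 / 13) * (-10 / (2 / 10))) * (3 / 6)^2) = -1800 / 13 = -138.46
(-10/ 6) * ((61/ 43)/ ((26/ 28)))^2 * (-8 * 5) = 145863200/ 937443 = 155.60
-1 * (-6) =6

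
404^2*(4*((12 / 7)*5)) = 39171840 / 7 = 5595977.14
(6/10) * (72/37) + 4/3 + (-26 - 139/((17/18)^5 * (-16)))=-9407104784/788020635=-11.94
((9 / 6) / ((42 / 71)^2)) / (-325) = -5041 / 382200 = -0.01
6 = 6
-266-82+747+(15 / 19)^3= 2740116 / 6859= 399.49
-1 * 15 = -15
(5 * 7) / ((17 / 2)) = 70 / 17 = 4.12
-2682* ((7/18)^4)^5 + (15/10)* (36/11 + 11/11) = 49930461068026844397143417/7790588798908714439933952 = 6.41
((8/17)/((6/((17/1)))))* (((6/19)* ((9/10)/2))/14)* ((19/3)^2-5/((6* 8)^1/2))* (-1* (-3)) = 8619/5320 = 1.62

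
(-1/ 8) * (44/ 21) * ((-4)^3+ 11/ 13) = 9031/ 546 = 16.54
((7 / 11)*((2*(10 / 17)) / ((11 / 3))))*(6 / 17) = 2520 / 34969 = 0.07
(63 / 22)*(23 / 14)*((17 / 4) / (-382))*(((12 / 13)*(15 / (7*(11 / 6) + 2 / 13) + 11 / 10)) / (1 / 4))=-241153551 / 553361380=-0.44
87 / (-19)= -87 / 19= -4.58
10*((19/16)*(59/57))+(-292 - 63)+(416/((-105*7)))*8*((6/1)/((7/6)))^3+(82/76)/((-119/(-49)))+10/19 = -32833794863/34286280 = -957.64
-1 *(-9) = 9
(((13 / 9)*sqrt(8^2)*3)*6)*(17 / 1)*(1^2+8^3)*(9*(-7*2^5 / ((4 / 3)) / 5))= -2742719616 / 5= -548543923.20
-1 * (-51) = 51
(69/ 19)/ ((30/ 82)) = 943/ 95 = 9.93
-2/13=-0.15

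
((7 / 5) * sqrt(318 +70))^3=266168 * sqrt(97) / 125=20971.61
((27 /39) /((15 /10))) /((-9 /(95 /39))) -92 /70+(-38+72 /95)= -7824958 /202293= -38.68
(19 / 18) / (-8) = -19 / 144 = -0.13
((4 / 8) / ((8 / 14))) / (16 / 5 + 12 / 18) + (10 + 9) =8921 / 464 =19.23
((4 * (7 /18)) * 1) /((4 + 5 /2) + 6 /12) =2 /9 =0.22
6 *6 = 36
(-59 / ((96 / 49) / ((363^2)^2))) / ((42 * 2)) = -796771960677 / 128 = -6224780942.79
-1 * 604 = -604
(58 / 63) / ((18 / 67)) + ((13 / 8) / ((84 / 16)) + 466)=469.74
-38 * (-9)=342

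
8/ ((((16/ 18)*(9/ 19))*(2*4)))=19/ 8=2.38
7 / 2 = 3.50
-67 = -67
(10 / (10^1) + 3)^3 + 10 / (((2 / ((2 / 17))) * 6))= 64.10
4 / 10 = 2 / 5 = 0.40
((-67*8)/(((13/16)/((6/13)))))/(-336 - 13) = 51456/58981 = 0.87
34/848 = 17/424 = 0.04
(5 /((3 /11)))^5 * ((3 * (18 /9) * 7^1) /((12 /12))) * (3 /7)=1006568750 /27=37280324.07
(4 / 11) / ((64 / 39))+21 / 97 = 7479 / 17072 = 0.44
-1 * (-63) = 63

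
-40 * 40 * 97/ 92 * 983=-38140400/ 23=-1658278.26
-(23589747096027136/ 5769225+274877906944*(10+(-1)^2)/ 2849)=-4244664639029248/ 824175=-5150198245.55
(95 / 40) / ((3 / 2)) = 19 / 12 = 1.58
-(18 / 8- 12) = 39 / 4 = 9.75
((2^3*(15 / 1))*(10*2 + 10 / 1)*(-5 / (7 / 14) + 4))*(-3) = 64800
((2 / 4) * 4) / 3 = 2 / 3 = 0.67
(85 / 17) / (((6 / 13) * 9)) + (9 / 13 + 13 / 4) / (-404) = 677225 / 567216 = 1.19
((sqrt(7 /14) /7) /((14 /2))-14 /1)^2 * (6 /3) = (1372-sqrt(2))^2 /4802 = 391.19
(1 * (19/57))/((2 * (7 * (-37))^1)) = -1/1554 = -0.00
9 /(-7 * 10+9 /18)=-18 /139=-0.13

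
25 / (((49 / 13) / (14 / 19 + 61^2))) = 22981725 / 931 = 24684.99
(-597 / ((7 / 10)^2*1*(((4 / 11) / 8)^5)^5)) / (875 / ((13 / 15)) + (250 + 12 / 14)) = -2821530206027004262380483536103879475200 / 802921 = -3514081965756287682574604000000000.00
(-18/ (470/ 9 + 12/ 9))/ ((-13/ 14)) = 1134/ 3133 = 0.36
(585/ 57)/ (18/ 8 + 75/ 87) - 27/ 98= 3.02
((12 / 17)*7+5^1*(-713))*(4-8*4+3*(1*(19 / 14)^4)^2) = -582732231584155 / 25088413952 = -23227.15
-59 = -59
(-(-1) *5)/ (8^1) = 5/ 8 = 0.62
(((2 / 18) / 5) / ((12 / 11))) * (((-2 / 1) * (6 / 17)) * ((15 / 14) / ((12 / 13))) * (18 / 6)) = -143 / 2856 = -0.05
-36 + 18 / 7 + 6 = -192 / 7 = -27.43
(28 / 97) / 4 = 7 / 97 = 0.07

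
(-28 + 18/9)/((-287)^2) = -26/82369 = -0.00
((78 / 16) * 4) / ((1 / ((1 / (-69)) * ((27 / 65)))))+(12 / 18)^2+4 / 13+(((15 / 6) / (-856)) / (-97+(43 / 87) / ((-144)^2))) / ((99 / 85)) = 152966197475459 / 240978440192490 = 0.63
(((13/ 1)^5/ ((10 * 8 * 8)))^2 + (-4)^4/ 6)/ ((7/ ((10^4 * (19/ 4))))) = 28067607794975/ 12288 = 2284147769.77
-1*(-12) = 12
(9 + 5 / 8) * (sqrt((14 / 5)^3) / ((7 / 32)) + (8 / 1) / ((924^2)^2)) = 1 / 9466668288 + 616 * sqrt(70) / 25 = 206.15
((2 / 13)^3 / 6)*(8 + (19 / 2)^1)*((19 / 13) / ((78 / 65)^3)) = 83125 / 9253764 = 0.01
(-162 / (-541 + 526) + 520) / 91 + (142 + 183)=150529 / 455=330.83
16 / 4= 4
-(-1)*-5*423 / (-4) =528.75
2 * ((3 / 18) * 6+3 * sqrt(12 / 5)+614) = 1239.30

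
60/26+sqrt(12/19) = 2 *sqrt(57)/19+30/13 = 3.10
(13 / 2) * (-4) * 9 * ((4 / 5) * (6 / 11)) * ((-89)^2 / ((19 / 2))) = -88968672 / 1045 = -85137.49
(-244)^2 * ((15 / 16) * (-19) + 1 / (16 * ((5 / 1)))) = -5298704 / 5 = -1059740.80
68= 68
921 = 921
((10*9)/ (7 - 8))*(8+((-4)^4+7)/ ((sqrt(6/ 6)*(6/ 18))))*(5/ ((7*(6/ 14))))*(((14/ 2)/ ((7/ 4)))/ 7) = -478200/ 7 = -68314.29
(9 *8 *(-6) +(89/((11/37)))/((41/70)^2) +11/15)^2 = 14985975997362841/76931343225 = 194796.75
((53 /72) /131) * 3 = 53 /3144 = 0.02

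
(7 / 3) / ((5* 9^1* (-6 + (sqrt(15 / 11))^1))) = -154 / 17145- 7* sqrt(165) / 51435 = -0.01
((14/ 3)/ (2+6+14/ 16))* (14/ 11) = 1568/ 2343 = 0.67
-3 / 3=-1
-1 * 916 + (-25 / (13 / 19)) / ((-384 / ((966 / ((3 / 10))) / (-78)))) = -89549479 / 97344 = -919.93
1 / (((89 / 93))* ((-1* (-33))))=31 / 979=0.03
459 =459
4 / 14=2 / 7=0.29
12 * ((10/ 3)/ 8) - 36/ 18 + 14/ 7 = 5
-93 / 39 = -31 / 13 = -2.38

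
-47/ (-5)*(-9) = -423/ 5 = -84.60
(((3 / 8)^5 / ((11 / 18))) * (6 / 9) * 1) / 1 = 729 / 90112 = 0.01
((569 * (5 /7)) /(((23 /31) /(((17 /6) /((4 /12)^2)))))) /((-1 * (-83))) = 4497945 /26726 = 168.30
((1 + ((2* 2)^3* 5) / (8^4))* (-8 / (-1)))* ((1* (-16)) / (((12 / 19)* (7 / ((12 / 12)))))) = -437 / 14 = -31.21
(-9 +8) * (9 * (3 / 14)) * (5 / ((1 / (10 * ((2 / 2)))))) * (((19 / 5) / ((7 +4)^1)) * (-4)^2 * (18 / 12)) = -61560 / 77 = -799.48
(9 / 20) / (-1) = -9 / 20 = -0.45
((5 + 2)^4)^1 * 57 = 136857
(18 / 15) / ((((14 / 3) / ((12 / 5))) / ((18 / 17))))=0.65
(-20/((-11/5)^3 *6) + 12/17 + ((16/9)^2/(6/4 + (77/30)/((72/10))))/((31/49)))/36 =1565233625/15188916798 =0.10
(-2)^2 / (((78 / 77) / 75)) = 3850 / 13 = 296.15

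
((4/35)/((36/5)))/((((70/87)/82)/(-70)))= -2378/21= -113.24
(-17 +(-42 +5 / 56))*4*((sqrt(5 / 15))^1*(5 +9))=-3299*sqrt(3) / 3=-1904.68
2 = 2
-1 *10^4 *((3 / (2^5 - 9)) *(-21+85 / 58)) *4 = 67980000 / 667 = 101919.04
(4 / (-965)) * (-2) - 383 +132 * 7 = 522073 / 965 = 541.01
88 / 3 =29.33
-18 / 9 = -2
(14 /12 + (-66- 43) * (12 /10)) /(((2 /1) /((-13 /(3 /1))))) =50557 /180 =280.87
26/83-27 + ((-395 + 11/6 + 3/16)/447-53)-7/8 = -145033855/1780848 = -81.44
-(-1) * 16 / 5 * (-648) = -10368 / 5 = -2073.60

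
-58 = -58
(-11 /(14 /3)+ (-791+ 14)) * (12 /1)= -65466 /7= -9352.29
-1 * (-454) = 454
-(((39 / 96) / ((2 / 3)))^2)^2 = -2313441 / 16777216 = -0.14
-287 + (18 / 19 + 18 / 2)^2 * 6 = 110719 / 361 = 306.70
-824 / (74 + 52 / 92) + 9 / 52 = -970069 / 89180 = -10.88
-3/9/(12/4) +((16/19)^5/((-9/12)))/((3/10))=-44419139/22284891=-1.99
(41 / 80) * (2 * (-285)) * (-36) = 21033 / 2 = 10516.50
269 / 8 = 33.62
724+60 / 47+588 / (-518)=1259282 / 1739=724.14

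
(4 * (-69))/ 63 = -92/ 21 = -4.38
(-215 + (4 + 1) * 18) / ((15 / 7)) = -58.33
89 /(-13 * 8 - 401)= -89 /505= -0.18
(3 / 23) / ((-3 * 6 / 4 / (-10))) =20 / 69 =0.29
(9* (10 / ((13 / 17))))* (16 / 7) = 24480 / 91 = 269.01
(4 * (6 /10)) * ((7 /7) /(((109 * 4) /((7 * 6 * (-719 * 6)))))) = -543564 /545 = -997.37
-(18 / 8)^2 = -81 / 16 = -5.06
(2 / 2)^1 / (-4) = -1 / 4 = -0.25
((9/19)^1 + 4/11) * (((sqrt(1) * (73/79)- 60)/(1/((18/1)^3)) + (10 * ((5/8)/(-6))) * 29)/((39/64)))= -914603103400/1931787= -473449.25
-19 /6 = -3.17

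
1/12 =0.08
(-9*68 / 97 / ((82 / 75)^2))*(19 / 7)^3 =-5903026875 / 55928551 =-105.55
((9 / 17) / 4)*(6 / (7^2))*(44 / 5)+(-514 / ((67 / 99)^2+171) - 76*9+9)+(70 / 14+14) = -461140391597 / 699911590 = -658.86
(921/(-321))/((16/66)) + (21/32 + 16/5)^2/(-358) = -11646807323/980633600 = -11.88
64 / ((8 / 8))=64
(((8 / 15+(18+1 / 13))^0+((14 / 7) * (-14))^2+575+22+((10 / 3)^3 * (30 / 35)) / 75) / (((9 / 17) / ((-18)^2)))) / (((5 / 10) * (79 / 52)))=1113778.19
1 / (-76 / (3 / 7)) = -3 / 532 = -0.01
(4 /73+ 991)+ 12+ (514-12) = 109869 /73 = 1505.05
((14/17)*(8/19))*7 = 2.43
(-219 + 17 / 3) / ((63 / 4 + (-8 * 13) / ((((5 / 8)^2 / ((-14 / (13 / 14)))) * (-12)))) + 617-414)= 64000 / 34727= 1.84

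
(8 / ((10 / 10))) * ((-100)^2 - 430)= 76560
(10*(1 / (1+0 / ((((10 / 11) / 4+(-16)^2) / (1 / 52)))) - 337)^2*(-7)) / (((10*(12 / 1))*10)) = -6585.60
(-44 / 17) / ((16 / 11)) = -1.78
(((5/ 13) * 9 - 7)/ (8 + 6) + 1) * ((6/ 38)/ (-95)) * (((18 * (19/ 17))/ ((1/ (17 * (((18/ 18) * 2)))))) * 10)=-14688/ 1729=-8.50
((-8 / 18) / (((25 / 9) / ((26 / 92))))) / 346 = -13 / 99475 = -0.00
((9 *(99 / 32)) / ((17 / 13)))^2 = 134165889 / 295936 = 453.36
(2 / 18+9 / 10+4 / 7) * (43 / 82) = 42871 / 51660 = 0.83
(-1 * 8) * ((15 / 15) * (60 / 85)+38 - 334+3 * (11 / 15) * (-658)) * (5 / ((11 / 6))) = 7111008 / 187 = 38026.78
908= 908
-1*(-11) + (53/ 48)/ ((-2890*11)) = 16785067/ 1525920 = 11.00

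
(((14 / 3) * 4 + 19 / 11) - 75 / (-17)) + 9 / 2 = 32881 / 1122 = 29.31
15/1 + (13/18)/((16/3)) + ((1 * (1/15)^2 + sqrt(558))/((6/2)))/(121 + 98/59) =59 * sqrt(62)/7237 + 2365958113/156319200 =15.20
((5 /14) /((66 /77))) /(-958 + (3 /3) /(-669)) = -1115 /2563612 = -0.00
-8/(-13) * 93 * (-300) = -223200/13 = -17169.23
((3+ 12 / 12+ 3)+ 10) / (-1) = -17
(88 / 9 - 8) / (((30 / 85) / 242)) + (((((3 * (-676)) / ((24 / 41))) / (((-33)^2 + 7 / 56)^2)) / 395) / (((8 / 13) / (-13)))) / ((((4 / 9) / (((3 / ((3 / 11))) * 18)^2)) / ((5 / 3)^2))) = 203583773018252 / 161929615077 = 1257.24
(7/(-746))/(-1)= 7/746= 0.01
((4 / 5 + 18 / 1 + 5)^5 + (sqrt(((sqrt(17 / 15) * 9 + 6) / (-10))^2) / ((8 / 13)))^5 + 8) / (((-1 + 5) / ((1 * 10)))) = 19091109.42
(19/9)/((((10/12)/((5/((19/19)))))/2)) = 76/3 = 25.33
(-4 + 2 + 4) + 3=5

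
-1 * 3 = -3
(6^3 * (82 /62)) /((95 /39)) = 345384 /2945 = 117.28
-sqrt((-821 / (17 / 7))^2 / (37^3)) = -5747 * sqrt(37) / 23273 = -1.50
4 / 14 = 2 / 7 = 0.29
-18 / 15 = -6 / 5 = -1.20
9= 9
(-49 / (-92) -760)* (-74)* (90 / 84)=38778405 / 644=60214.91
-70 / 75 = -14 / 15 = -0.93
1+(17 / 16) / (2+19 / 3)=451 / 400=1.13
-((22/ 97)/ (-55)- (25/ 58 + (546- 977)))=-12111789/ 28130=-430.56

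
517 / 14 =36.93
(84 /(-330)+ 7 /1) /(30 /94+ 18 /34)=296429 /37290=7.95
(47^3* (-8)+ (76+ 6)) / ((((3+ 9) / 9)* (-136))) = 4579.97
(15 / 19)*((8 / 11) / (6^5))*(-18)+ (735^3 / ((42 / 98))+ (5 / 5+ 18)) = 3485439933223 / 3762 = 926485894.00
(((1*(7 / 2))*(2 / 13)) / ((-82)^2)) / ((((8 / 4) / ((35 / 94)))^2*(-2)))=-8575 / 6178979456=-0.00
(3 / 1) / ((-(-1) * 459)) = 1 / 153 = 0.01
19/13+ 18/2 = 10.46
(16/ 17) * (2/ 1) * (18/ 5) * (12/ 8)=864/ 85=10.16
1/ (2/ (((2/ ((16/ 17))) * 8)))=17/ 2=8.50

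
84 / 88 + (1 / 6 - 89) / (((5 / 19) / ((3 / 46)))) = -106567 / 5060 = -21.06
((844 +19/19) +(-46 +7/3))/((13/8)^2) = 303.46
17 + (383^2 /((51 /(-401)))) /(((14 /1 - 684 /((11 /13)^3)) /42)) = 548261721086 /12614969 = 43461.20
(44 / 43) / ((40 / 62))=341 / 215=1.59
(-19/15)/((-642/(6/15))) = 19/24075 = 0.00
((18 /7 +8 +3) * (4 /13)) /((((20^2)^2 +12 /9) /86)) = 24510 /10920091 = 0.00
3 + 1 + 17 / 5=37 / 5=7.40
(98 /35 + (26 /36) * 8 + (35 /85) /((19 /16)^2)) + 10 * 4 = 13496122 /276165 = 48.87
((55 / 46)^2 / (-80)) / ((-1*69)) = 605 / 2336064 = 0.00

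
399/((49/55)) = 3135/7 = 447.86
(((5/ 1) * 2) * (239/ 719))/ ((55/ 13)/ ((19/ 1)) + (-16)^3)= -590330/ 727381383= -0.00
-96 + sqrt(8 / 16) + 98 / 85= -8062 / 85 + sqrt(2) / 2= -94.14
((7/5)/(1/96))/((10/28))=376.32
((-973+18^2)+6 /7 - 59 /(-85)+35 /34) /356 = -769239 /423640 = -1.82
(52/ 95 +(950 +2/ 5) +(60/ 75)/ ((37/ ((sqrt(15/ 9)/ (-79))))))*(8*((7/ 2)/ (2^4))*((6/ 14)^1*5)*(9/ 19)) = 1689.18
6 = 6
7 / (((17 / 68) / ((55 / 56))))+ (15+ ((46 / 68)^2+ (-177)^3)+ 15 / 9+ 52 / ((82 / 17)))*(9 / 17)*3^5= -574788500339419 / 805732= -713374298.57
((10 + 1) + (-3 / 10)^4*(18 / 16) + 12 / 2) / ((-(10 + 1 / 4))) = -1360729 / 820000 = -1.66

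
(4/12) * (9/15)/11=1/55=0.02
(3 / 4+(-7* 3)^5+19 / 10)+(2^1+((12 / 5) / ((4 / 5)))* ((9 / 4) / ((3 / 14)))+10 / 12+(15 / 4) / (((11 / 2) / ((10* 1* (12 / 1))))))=-2695428251 / 660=-4083982.20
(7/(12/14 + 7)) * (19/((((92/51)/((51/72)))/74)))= 9955183/20240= 491.86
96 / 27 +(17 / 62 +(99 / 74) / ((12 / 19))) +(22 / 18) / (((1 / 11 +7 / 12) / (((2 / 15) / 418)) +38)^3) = 313199979035802391 / 52656419300459112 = 5.95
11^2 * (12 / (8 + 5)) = 1452 / 13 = 111.69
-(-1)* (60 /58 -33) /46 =-927 /1334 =-0.69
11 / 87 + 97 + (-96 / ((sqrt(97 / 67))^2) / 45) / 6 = 12263662 / 126585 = 96.88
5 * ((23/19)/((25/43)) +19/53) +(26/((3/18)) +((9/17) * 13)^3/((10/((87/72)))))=82163907229/395791280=207.59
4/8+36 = 73/2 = 36.50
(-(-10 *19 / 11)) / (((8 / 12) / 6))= 1710 / 11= 155.45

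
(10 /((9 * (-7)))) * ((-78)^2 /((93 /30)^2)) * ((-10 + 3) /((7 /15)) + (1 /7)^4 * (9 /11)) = 267801456000 /177666797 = 1507.32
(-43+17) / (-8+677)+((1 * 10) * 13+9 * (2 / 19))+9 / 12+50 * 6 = 21947245 / 50844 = 431.66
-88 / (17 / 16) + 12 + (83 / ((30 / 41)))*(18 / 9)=39791 / 255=156.04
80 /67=1.19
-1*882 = -882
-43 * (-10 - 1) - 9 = 464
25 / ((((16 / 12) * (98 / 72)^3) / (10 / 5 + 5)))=874800 / 16807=52.05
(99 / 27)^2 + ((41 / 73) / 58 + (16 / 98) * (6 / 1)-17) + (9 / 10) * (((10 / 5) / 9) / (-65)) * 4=-1564785251 / 606838050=-2.58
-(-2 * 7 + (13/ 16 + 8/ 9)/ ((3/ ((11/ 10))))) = 11557/ 864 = 13.38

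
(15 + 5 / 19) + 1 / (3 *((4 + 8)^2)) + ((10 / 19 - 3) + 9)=178867 / 8208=21.79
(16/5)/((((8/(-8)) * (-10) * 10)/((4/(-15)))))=-16/1875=-0.01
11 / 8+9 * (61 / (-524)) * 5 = -4049 / 1048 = -3.86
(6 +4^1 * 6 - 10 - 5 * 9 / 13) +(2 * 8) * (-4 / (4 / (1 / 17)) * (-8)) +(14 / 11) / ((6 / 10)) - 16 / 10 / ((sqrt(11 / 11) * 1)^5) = 896641 / 36465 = 24.59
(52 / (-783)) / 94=-26 / 36801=-0.00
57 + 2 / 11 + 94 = 1663 / 11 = 151.18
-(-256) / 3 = 256 / 3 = 85.33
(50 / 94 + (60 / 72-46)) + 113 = 19279 / 282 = 68.37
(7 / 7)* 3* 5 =15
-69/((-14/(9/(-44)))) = -621/616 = -1.01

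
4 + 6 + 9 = 19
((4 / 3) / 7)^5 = 1024 / 4084101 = 0.00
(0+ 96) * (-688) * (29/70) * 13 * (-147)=261451008/5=52290201.60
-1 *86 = -86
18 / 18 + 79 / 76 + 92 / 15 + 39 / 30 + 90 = 113399 / 1140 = 99.47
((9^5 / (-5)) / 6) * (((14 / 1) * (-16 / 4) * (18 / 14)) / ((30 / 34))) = 4015332 / 25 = 160613.28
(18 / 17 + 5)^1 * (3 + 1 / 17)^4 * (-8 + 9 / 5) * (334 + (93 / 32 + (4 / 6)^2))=-70882073110888 / 63893565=-1109377.34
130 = 130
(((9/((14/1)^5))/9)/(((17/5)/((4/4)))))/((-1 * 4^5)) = -5/9362440192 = -0.00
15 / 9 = 5 / 3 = 1.67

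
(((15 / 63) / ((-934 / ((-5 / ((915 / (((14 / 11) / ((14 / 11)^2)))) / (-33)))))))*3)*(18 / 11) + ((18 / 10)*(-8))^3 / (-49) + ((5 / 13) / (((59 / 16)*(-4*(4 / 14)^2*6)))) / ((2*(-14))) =60.94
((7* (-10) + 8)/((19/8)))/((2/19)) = -248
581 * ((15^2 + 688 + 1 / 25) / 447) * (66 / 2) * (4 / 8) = 72940483 / 3725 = 19581.34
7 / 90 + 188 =16927 / 90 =188.08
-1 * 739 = -739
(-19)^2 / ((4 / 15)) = 5415 / 4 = 1353.75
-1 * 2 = -2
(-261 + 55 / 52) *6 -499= -53525 / 26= -2058.65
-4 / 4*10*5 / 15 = -10 / 3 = -3.33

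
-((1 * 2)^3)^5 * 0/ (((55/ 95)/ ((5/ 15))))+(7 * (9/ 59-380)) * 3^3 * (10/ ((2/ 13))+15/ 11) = -3092045670/ 649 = -4764323.07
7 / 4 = 1.75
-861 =-861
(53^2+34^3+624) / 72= 42737 / 72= 593.57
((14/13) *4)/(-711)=-0.01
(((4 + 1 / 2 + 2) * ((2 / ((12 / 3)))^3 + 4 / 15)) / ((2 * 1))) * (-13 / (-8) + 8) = 47047 / 3840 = 12.25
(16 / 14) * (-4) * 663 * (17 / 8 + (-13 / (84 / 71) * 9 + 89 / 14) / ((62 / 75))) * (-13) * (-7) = 6572366736 / 217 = 30287404.31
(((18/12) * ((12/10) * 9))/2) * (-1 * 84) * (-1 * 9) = 30618/5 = 6123.60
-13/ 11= -1.18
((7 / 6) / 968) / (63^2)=1 / 3293136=0.00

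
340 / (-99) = -340 / 99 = -3.43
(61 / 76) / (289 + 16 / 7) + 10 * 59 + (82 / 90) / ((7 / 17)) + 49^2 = 146109801473 / 48813660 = 2993.22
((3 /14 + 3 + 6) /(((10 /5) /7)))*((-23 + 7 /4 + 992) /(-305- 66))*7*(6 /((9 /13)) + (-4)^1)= -1168783 /424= -2756.56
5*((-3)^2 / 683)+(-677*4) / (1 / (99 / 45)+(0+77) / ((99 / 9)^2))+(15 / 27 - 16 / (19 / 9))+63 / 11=-3190691236 / 1284723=-2483.56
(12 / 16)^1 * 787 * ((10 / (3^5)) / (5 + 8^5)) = 3935 / 5309226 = 0.00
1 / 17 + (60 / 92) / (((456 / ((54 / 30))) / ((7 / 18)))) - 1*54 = -6411545 / 118864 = -53.94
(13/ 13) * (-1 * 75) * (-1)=75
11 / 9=1.22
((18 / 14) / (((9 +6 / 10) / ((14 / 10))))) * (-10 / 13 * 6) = -45 / 52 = -0.87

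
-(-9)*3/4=27/4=6.75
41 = 41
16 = 16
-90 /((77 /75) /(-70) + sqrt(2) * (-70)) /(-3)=247500 /5512499879 - 1181250000 * sqrt(2) /5512499879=-0.30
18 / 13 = 1.38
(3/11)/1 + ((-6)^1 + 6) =3/11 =0.27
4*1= 4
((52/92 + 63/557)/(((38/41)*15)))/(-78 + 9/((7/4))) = -249403/372415770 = -0.00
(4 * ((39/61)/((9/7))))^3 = 48228544/6128487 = 7.87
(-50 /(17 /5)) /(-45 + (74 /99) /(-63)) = 0.33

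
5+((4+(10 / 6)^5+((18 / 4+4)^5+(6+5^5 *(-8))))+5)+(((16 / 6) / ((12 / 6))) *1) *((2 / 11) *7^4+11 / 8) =1709632433 / 85536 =19987.29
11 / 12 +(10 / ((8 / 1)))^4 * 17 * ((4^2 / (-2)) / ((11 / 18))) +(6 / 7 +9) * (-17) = -2624081 / 3696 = -709.98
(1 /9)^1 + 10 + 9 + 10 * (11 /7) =2194 /63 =34.83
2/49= 0.04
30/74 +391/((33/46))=665977/1221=545.44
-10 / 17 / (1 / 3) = -30 / 17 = -1.76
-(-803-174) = 977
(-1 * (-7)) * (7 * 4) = 196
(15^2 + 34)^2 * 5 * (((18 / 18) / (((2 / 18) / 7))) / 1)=21130515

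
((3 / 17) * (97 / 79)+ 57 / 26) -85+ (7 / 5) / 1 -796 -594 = -256855239 / 174590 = -1471.19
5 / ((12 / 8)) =10 / 3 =3.33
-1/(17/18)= -18/17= -1.06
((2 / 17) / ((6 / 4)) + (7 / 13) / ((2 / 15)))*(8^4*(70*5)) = 3913011200 / 663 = 5901977.68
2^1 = 2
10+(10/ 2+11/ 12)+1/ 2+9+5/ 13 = 4025/ 156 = 25.80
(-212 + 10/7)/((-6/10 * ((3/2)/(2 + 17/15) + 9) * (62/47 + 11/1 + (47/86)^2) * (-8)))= -2736575470/7460768007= -0.37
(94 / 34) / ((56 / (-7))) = -47 / 136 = -0.35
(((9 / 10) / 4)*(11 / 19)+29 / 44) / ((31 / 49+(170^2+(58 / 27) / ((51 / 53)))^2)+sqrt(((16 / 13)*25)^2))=0.00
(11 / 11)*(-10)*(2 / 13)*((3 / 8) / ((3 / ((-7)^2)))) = -245 / 26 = -9.42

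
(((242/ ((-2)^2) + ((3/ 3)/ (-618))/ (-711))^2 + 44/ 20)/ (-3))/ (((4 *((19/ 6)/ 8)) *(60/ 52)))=-668.24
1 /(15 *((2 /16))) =8 /15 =0.53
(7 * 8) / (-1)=-56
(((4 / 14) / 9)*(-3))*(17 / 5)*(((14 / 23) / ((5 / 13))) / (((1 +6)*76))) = -221 / 229425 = -0.00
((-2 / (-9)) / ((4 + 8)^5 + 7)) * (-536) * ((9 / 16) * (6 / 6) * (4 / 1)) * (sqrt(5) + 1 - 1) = -268 * sqrt(5) / 248839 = -0.00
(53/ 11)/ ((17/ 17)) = 53/ 11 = 4.82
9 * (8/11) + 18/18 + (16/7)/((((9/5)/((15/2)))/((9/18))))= 2843/231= 12.31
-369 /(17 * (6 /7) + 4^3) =-2583 /550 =-4.70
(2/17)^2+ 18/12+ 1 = 1453/578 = 2.51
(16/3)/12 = 4/9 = 0.44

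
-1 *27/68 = -0.40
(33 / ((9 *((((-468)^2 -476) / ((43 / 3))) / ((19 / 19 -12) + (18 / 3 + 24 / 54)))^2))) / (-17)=-3108169 / 161435369555856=-0.00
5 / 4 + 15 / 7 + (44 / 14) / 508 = 12087 / 3556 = 3.40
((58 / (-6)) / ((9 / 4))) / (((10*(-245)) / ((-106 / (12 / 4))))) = -6148 / 99225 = -0.06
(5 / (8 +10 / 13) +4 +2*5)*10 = 8305 / 57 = 145.70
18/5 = 3.60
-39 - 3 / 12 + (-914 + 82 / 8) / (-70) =-1475 / 56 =-26.34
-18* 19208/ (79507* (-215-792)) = 345744/ 80063549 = 0.00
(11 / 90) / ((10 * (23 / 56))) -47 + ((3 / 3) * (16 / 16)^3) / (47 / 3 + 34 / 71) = -46.91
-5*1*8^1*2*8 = -640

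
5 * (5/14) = 25/14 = 1.79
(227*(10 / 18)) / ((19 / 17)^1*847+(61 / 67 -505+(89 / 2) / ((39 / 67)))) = 33611890 / 138328653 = 0.24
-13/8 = -1.62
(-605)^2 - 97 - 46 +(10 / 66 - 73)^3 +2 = -744461956 / 35937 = -20715.75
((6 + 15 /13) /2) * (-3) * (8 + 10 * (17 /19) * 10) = -258354 /247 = -1045.97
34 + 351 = 385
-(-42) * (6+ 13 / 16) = 2289 / 8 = 286.12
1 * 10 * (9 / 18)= 5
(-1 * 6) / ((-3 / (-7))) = -14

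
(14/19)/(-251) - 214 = -214.00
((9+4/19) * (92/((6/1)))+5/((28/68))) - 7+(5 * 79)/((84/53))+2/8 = 395.85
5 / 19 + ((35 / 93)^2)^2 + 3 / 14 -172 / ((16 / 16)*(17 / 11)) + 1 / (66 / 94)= -109.37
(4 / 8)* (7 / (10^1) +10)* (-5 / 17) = -107 / 68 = -1.57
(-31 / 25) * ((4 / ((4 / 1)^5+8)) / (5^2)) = -0.00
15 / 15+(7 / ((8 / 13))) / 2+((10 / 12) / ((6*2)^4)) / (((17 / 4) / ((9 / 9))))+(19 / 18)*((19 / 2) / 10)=20331889 / 2643840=7.69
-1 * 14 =-14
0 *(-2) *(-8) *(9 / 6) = 0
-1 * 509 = -509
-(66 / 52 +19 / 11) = -857 / 286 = -3.00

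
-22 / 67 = -0.33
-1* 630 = -630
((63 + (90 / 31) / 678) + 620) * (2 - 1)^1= 2392564 / 3503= 683.00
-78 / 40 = -39 / 20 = -1.95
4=4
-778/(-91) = 778/91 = 8.55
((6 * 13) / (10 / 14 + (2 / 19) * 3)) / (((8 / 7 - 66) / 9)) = -326781 / 31099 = -10.51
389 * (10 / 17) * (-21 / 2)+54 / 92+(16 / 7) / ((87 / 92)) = -1142801195 / 476238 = -2399.64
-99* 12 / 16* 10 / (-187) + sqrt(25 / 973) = 5* sqrt(973) / 973 + 135 / 34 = 4.13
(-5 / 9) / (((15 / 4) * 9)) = -4 / 243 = -0.02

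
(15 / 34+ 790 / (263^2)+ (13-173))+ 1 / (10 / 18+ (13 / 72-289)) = -7787755924287 / 48810488230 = -159.55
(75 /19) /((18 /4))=50 /57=0.88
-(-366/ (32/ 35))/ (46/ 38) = 121695/ 368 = 330.69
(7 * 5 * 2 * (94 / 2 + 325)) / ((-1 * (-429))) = 8680 / 143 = 60.70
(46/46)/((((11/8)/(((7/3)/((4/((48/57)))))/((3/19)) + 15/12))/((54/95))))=1884/1045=1.80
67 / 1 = 67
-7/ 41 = -0.17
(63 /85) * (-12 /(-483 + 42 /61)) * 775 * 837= 11961.96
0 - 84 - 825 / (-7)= 237 / 7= 33.86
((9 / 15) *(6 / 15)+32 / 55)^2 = 51076 / 75625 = 0.68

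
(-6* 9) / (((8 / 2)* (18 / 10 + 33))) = -45 / 116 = -0.39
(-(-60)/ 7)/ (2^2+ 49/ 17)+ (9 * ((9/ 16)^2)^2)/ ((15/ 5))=27655699/ 17891328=1.55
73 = 73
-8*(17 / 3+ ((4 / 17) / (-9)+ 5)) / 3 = -13024 / 459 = -28.37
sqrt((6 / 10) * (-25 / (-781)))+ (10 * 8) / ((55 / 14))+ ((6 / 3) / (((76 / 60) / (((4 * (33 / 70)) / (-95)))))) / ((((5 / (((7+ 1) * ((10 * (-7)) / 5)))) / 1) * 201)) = sqrt(11715) / 781+ 135470432 / 6651425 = 20.51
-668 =-668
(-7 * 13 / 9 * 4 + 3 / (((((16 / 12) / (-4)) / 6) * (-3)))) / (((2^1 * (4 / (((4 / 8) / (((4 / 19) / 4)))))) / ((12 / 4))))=-79.96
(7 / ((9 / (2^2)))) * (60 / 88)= 70 / 33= 2.12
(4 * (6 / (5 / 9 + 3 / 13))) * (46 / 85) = 16.52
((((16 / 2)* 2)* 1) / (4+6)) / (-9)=-8 / 45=-0.18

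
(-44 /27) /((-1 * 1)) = 44 /27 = 1.63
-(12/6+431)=-433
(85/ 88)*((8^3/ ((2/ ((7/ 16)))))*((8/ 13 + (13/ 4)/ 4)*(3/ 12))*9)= 347.56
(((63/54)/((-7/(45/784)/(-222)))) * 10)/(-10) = -1665/784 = -2.12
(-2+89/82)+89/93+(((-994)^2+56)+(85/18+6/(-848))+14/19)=91055737347721/92152584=988097.49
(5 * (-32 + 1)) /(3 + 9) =-155 /12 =-12.92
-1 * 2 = -2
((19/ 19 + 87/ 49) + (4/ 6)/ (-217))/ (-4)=-6317/ 9114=-0.69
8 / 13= 0.62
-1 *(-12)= 12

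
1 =1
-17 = -17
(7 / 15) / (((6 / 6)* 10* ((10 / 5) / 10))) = 0.23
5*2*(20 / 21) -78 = -1438 / 21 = -68.48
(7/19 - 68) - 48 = -2197/19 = -115.63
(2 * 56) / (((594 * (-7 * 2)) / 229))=-916 / 297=-3.08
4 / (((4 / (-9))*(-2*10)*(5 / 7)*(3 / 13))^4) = 5554571841 / 6400000000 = 0.87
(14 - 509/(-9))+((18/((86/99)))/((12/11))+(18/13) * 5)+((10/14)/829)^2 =65376914517071/677671856316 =96.47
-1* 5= -5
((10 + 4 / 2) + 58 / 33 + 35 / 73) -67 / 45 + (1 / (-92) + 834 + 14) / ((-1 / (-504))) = 355213670192 / 831105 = 427399.27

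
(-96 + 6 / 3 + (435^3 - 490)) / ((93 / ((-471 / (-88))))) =12923029687 / 2728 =4737180.97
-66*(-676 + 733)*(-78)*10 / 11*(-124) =-33078240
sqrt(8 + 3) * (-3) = -3 * sqrt(11) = -9.95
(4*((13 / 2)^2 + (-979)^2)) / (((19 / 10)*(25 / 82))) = 628765012 / 95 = 6618579.07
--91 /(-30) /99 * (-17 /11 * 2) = 1547 /16335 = 0.09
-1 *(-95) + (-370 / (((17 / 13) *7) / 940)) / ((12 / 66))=-24856395 / 119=-208877.27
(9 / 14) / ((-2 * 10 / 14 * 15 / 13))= -0.39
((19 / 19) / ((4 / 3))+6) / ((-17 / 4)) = -27 / 17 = -1.59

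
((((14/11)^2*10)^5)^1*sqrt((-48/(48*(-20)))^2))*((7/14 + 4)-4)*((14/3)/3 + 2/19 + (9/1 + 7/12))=1390410969637760000/4435299606771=313487.50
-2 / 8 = -1 / 4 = -0.25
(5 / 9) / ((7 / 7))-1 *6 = -49 / 9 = -5.44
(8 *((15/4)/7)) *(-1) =-30/7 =-4.29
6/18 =1/3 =0.33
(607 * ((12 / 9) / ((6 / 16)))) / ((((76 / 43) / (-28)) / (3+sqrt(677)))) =-5846624 * sqrt(677) / 171 - 5846624 / 57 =-992190.00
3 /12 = 1 /4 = 0.25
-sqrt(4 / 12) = -0.58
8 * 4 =32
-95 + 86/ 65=-6089/ 65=-93.68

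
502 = 502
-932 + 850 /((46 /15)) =-15061 /23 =-654.83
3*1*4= 12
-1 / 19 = -0.05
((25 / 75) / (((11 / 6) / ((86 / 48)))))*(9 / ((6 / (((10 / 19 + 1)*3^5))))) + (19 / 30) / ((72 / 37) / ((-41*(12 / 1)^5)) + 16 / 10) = 12737068739487 / 70127042392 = 181.63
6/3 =2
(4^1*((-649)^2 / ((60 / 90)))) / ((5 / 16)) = 40435296 / 5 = 8087059.20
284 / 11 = 25.82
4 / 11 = 0.36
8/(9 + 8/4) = 8/11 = 0.73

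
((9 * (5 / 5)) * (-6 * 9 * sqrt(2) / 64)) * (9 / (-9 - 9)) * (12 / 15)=243 * sqrt(2) / 80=4.30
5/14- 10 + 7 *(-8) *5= -289.64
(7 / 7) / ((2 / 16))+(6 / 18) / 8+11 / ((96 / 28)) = 11.25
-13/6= -2.17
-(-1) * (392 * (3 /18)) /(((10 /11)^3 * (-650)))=-65219 /487500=-0.13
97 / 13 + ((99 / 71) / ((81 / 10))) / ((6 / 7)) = 190954 / 24921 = 7.66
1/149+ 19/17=2848/2533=1.12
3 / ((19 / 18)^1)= 54 / 19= 2.84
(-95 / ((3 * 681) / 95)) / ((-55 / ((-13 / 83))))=-23465 / 1865259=-0.01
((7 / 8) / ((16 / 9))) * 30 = 945 / 64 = 14.77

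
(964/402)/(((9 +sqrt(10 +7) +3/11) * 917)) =10604/30166549 - 58322 * sqrt(17)/1538493999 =0.00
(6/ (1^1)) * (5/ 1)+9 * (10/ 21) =240/ 7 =34.29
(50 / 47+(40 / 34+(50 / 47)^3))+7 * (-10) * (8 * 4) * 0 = 6079110 / 1764991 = 3.44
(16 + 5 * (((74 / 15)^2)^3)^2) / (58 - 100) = -1925983702222076125784 / 77847802734375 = -24740373.33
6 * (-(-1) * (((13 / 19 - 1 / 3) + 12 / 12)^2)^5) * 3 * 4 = 58613443780689605192 / 40225925717432361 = 1457.11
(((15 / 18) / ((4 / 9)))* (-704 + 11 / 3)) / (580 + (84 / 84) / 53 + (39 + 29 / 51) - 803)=28395015 / 3966112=7.16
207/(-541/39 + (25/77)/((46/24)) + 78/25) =-357432075/18272893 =-19.56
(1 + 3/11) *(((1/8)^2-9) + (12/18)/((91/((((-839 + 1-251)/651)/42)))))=-238452769/20852832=-11.44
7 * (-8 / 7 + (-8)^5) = -229384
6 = 6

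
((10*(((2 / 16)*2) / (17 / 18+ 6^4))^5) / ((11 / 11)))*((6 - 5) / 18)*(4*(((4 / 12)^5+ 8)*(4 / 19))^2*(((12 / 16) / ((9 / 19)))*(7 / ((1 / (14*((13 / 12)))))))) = 1967173 / 6968862720691505883900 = 0.00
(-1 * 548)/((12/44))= -6028/3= -2009.33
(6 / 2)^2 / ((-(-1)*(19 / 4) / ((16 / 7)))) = 576 / 133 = 4.33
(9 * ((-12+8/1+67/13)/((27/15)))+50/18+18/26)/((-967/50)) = -54050/113139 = -0.48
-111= -111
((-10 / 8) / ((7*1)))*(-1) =5 / 28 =0.18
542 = 542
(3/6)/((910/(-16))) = -4/455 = -0.01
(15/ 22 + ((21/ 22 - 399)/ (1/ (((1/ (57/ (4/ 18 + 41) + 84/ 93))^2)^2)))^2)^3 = 13060532767654569179185093513960509613691861437126094438686823089057882841064386903195782530557908722811019705380577759739/ 1348672831976448809309579336461010254536007040201086441472205152009802082701903621111702097167480363087939778798144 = 9683988.92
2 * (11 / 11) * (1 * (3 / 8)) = 3 / 4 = 0.75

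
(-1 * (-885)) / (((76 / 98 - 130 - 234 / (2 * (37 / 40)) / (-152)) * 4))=-30485595 / 17690924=-1.72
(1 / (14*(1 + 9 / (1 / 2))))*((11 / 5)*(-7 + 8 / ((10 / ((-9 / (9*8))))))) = -781 / 13300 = -0.06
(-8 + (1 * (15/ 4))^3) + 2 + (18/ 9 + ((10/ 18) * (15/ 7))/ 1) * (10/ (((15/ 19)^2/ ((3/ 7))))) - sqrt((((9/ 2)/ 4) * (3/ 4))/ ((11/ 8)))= 9691091/ 141120 - 3 * sqrt(33)/ 22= 67.89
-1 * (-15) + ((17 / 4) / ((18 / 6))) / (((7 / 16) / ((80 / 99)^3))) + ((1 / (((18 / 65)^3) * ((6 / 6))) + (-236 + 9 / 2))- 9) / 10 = -4291102621 / 1630102320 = -2.63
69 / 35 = 1.97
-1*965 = -965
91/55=1.65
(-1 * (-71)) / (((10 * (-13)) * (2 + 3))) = -71 / 650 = -0.11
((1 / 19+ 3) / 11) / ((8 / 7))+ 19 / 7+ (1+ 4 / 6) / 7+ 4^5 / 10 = 9269147 / 87780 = 105.60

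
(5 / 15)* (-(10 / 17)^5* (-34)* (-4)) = -800000 / 250563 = -3.19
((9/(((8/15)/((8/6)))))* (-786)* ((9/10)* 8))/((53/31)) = -3947292/53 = -74477.21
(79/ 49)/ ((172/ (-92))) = -1817/ 2107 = -0.86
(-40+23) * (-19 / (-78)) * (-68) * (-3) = -10982 / 13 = -844.77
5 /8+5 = 45 /8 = 5.62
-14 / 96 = -0.15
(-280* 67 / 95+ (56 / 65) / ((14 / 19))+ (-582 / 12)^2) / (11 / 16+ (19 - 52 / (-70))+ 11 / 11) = 298210388 / 2964247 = 100.60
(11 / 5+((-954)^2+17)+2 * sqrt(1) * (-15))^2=20707286876676 / 25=828291475067.04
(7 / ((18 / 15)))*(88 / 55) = 28 / 3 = 9.33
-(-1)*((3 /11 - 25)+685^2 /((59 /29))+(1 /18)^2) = 48492020197 /210276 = 230611.29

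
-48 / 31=-1.55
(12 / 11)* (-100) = -1200 / 11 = -109.09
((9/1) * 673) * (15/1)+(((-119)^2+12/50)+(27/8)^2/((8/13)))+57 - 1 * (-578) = 1352572797/12800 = 105669.75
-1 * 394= -394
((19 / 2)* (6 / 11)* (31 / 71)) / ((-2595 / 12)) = -7068 / 675565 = -0.01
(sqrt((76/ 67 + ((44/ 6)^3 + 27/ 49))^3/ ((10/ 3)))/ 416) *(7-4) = 35106775 *sqrt(940861570)/ 34588427328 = 31.13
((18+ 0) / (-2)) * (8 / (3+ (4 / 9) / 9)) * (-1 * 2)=11664 / 247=47.22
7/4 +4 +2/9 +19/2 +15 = 1097/36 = 30.47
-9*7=-63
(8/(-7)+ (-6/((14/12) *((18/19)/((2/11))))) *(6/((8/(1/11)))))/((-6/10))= 5125/2541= 2.02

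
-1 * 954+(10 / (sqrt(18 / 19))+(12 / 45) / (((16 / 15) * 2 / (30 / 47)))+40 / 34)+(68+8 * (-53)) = -4182745 / 3196+5 * sqrt(38) / 3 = -1298.47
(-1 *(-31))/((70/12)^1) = 186/35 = 5.31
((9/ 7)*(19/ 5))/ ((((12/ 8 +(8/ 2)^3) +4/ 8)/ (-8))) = -228/ 385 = -0.59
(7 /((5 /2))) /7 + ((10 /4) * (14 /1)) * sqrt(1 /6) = 2 /5 + 35 * sqrt(6) /6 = 14.69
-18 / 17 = -1.06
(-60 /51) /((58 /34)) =-0.69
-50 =-50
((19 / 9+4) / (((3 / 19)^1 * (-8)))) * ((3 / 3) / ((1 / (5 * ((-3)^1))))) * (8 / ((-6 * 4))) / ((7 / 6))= -5225 / 252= -20.73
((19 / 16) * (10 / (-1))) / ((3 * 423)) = -0.01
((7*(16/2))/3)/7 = 8/3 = 2.67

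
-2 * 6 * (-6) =72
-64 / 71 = -0.90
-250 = -250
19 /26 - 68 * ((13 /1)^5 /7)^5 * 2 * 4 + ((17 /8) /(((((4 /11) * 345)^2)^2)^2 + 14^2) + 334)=-5251081246355388790814746309738796478646070033772309251877 /22990913664468696947751269119328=-228398110792381047558797900.00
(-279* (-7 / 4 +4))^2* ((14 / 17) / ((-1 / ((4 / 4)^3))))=-44135847 / 136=-324528.29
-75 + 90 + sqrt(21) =sqrt(21) + 15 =19.58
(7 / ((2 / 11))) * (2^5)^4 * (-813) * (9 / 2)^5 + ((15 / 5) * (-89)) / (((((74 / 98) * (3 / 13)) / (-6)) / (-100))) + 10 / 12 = -13445183637666967 / 222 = -60563890259761.11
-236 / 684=-59 / 171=-0.35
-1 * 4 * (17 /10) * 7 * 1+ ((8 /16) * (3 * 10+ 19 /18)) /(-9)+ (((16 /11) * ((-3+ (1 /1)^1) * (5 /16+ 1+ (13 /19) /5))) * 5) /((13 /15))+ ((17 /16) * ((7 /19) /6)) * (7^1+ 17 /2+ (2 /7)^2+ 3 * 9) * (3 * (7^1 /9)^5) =-1219789927067 /17113187520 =-71.28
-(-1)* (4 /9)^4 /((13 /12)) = 1024 /28431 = 0.04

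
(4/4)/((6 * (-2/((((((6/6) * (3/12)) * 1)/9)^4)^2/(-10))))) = 1/338533188894720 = 0.00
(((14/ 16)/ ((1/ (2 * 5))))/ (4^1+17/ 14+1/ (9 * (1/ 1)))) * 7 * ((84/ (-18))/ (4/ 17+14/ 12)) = -3673530/ 95953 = -38.28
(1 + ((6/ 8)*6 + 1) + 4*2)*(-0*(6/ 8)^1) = 0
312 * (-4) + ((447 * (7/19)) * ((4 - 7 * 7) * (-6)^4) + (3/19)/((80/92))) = -3650139771/380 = -9605630.98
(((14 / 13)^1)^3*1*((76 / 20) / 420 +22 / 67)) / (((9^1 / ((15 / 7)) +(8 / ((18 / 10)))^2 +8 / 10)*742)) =0.00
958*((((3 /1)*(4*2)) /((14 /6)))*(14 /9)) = 15328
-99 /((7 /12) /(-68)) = 80784 /7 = 11540.57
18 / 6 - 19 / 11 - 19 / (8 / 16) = -404 / 11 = -36.73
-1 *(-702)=702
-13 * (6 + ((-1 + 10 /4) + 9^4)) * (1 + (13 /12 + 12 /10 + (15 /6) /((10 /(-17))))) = 1650883 /20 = 82544.15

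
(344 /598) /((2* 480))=43 /71760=0.00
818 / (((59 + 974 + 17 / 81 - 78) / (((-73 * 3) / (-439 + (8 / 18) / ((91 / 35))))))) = 848864367 / 1986255298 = 0.43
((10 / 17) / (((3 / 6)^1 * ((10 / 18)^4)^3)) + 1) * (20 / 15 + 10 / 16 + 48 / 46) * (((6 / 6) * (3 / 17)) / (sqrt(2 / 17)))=1873318407249193 * sqrt(34) / 5192968750000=2103.47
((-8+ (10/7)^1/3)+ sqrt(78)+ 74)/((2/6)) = 3 * sqrt(78)+ 1396/7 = 225.92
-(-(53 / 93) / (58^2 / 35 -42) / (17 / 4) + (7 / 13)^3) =-505391131 / 3289363779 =-0.15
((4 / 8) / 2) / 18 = 1 / 72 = 0.01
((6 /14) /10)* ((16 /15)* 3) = 24 /175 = 0.14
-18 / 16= -9 / 8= -1.12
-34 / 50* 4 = -68 / 25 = -2.72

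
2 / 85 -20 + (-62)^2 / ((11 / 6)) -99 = 1849197 / 935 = 1977.75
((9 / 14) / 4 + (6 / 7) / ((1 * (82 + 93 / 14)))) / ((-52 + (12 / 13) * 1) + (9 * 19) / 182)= -153933 / 45296500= -0.00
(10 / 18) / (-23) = -5 / 207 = -0.02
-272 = -272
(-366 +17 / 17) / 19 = -365 / 19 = -19.21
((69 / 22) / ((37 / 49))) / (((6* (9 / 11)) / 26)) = 14651 / 666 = 22.00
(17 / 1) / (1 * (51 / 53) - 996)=-901 / 52737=-0.02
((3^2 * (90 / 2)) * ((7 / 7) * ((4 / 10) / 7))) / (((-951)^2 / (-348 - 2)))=-900 / 100489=-0.01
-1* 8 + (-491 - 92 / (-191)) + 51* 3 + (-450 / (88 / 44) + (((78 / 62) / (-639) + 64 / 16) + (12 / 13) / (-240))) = -185766086653 / 327904980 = -566.52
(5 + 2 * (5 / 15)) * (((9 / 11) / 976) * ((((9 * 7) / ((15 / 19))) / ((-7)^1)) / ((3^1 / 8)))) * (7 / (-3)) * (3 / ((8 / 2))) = 6783 / 26840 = 0.25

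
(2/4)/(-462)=-1/924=-0.00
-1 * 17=-17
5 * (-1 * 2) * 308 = -3080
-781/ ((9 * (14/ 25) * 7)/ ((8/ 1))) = -78100/ 441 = -177.10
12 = 12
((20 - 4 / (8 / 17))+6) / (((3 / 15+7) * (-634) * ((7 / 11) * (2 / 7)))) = -1925 / 91296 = -0.02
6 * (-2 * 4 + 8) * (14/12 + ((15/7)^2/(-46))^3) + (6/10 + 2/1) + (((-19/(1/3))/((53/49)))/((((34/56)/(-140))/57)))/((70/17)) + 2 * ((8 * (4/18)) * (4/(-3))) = 1203544243/7155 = 168210.24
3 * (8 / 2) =12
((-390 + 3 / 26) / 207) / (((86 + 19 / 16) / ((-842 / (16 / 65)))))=45889 / 621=73.90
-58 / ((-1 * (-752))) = -29 / 376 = -0.08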